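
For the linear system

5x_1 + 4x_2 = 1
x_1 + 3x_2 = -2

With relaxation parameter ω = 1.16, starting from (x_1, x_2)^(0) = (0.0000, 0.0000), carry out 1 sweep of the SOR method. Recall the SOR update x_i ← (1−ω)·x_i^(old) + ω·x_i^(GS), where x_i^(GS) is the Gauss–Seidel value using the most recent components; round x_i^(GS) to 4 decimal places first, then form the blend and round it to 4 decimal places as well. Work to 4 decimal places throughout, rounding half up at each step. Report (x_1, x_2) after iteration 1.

Iteration 1:
  x_1: GS value = (1 - (4)·0.0000) / (5) = 0.2000;  x_1 ← (1−ω)·0.0000 + ω·0.2000 = 0.2320
  x_2: GS value = (-2 - (1)·0.2320) / (3) = -0.7440;  x_2 ← (1−ω)·0.0000 + ω·-0.7440 = -0.8630

(0.2320, -0.8630)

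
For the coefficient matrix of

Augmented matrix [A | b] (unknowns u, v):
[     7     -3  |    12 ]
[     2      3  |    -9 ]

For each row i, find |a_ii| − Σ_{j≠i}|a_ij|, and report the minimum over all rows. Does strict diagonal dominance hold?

row 1: |7| − (3) = 4
row 2: |3| − (2) = 1
minimum over rows = 1 → strictly diagonally dominant (convergence guaranteed)

1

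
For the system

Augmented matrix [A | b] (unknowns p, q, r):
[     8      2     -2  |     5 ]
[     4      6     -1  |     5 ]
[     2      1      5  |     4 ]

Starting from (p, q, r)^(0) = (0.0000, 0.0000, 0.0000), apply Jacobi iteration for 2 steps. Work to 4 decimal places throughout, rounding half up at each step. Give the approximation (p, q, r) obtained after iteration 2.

Iteration 1:
  p = (5 - (2)·0.0000 - (-2)·0.0000) / (8) = 0.6250
  q = (5 - (4)·0.0000 - (-1)·0.0000) / (6) = 0.8333
  r = (4 - (2)·0.0000 - (1)·0.0000) / (5) = 0.8000
Iteration 2:
  p = (5 - (2)·0.8333 - (-2)·0.8000) / (8) = 0.6167
  q = (5 - (4)·0.6250 - (-1)·0.8000) / (6) = 0.5500
  r = (4 - (2)·0.6250 - (1)·0.8333) / (5) = 0.3833

(0.6167, 0.5500, 0.3833)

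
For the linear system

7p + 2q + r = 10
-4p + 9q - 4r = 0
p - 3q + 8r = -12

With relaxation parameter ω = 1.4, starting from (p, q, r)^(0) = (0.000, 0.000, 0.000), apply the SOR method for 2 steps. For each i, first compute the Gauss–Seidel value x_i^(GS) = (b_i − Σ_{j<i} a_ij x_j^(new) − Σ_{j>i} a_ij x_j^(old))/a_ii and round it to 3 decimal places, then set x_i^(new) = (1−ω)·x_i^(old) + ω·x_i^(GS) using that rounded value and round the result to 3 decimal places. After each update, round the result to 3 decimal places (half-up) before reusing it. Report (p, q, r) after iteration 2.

(1.060, -0.956, -2.069)

Iteration 1:
  p: GS value = (10 - (2)·0.000 - (1)·0.000) / (7) = 1.429;  p ← (1−ω)·0.000 + ω·1.429 = 2.001
  q: GS value = (0 - (-4)·2.001 - (-4)·0.000) / (9) = 0.889;  q ← (1−ω)·0.000 + ω·0.889 = 1.245
  r: GS value = (-12 - (1)·2.001 - (-3)·1.245) / (8) = -1.283;  r ← (1−ω)·0.000 + ω·-1.283 = -1.796
Iteration 2:
  p: GS value = (10 - (2)·1.245 - (1)·-1.796) / (7) = 1.329;  p ← (1−ω)·2.001 + ω·1.329 = 1.060
  q: GS value = (0 - (-4)·1.060 - (-4)·-1.796) / (9) = -0.327;  q ← (1−ω)·1.245 + ω·-0.327 = -0.956
  r: GS value = (-12 - (1)·1.060 - (-3)·-0.956) / (8) = -1.991;  r ← (1−ω)·-1.796 + ω·-1.991 = -2.069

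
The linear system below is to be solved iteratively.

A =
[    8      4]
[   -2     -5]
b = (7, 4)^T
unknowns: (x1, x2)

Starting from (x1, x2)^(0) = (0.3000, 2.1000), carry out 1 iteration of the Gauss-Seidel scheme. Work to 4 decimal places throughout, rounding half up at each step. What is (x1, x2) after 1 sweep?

Iteration 1:
  x1 = (7 - (4)·2.1000) / (8) = -0.1750
  x2 = (4 - (-2)·-0.1750) / (-5) = -0.7300

(-0.1750, -0.7300)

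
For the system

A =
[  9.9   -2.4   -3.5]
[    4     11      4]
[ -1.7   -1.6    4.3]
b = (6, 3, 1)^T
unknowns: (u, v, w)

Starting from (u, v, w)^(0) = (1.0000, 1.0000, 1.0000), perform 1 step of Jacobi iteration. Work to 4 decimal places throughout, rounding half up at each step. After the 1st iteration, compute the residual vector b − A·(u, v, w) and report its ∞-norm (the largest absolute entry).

Iteration 1:
  u = (6 - (-2.4)·1.0000 - (-3.5)·1.0000) / (9.9) = 1.2020
  v = (3 - (4)·1.0000 - (4)·1.0000) / (11) = -0.4545
  w = (1 - (-1.7)·1.0000 - (-1.6)·1.0000) / (4.3) = 1.0000
Residual b − A·x = (-3.4906, -0.8085, -1.9838); ∞-norm = 3.4906

3.4906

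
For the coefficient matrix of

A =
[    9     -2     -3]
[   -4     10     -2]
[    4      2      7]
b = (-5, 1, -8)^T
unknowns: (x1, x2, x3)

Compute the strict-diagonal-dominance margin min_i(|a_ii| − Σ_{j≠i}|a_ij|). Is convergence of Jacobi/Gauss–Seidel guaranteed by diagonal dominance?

row 1: |9| − (2+3) = 4
row 2: |10| − (4+2) = 4
row 3: |7| − (4+2) = 1
minimum over rows = 1 → strictly diagonally dominant (convergence guaranteed)

1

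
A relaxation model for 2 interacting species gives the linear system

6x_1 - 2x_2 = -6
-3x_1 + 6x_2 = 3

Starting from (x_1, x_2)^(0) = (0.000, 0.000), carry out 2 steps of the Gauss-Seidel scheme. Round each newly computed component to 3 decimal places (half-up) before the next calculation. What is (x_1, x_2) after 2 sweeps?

Iteration 1:
  x_1 = (-6 - (-2)·0.000) / (6) = -1.000
  x_2 = (3 - (-3)·-1.000) / (6) = 0.000
Iteration 2:
  x_1 = (-6 - (-2)·0.000) / (6) = -1.000
  x_2 = (3 - (-3)·-1.000) / (6) = 0.000

(-1.000, 0.000)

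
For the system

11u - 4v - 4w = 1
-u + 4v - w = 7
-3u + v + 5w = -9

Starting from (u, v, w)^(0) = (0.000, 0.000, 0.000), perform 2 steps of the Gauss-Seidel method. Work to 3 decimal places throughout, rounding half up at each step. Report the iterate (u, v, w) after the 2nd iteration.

Iteration 1:
  u = (1 - (-4)·0.000 - (-4)·0.000) / (11) = 0.091
  v = (7 - (-1)·0.091 - (-1)·0.000) / (4) = 1.773
  w = (-9 - (-3)·0.091 - (1)·1.773) / (5) = -2.100
Iteration 2:
  u = (1 - (-4)·1.773 - (-4)·-2.100) / (11) = -0.028
  v = (7 - (-1)·-0.028 - (-1)·-2.100) / (4) = 1.218
  w = (-9 - (-3)·-0.028 - (1)·1.218) / (5) = -2.060

(-0.028, 1.218, -2.060)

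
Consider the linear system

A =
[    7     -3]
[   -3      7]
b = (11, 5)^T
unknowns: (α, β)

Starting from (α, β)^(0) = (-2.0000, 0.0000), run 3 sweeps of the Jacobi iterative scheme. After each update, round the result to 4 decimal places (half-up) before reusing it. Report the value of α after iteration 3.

2.1662

Iteration 1:
  α = (11 - (-3)·0.0000) / (7) = 1.5714
  β = (5 - (-3)·-2.0000) / (7) = -0.1429
Iteration 2:
  α = (11 - (-3)·-0.1429) / (7) = 1.5102
  β = (5 - (-3)·1.5714) / (7) = 1.3877
Iteration 3:
  α = (11 - (-3)·1.3877) / (7) = 2.1662
  β = (5 - (-3)·1.5102) / (7) = 1.3615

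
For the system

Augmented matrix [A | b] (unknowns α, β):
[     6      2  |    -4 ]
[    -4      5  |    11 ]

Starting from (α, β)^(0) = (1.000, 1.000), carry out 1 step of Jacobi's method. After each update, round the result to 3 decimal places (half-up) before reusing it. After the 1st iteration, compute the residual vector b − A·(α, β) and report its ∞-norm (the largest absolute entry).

8.000

Iteration 1:
  α = (-4 - (2)·1.000) / (6) = -1.000
  β = (11 - (-4)·1.000) / (5) = 3.000
Residual b − A·x = (-4.000, -8.000); ∞-norm = 8.000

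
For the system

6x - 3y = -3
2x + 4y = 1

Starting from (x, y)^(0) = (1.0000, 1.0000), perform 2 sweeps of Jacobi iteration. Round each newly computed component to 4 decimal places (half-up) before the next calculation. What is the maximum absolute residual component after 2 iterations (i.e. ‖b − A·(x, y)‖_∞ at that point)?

1.5000

Iteration 1:
  x = (-3 - (-3)·1.0000) / (6) = 0.0000
  y = (1 - (2)·1.0000) / (4) = -0.2500
Iteration 2:
  x = (-3 - (-3)·-0.2500) / (6) = -0.6250
  y = (1 - (2)·0.0000) / (4) = 0.2500
Residual b − A·x = (1.5000, 1.2500); ∞-norm = 1.5000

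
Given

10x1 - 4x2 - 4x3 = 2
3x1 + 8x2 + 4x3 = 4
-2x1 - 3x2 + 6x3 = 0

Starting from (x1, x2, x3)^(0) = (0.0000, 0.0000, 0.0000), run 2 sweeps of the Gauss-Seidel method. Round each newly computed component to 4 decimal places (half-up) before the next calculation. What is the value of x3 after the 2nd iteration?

0.2505

Iteration 1:
  x1 = (2 - (-4)·0.0000 - (-4)·0.0000) / (10) = 0.2000
  x2 = (4 - (3)·0.2000 - (4)·0.0000) / (8) = 0.4250
  x3 = (0 - (-2)·0.2000 - (-3)·0.4250) / (6) = 0.2792
Iteration 2:
  x1 = (2 - (-4)·0.4250 - (-4)·0.2792) / (10) = 0.4817
  x2 = (4 - (3)·0.4817 - (4)·0.2792) / (8) = 0.1798
  x3 = (0 - (-2)·0.4817 - (-3)·0.1798) / (6) = 0.2505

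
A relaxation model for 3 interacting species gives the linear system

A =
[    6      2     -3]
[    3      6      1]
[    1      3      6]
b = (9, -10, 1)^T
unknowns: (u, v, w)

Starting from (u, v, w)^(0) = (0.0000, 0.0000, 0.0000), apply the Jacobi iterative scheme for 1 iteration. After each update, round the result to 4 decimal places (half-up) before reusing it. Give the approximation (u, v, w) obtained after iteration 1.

Iteration 1:
  u = (9 - (2)·0.0000 - (-3)·0.0000) / (6) = 1.5000
  v = (-10 - (3)·0.0000 - (1)·0.0000) / (6) = -1.6667
  w = (1 - (1)·0.0000 - (3)·0.0000) / (6) = 0.1667

(1.5000, -1.6667, 0.1667)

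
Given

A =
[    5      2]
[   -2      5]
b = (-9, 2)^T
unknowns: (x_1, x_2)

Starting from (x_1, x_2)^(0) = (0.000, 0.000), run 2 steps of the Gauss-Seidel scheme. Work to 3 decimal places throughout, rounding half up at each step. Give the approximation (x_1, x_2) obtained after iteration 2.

Iteration 1:
  x_1 = (-9 - (2)·0.000) / (5) = -1.800
  x_2 = (2 - (-2)·-1.800) / (5) = -0.320
Iteration 2:
  x_1 = (-9 - (2)·-0.320) / (5) = -1.672
  x_2 = (2 - (-2)·-1.672) / (5) = -0.269

(-1.672, -0.269)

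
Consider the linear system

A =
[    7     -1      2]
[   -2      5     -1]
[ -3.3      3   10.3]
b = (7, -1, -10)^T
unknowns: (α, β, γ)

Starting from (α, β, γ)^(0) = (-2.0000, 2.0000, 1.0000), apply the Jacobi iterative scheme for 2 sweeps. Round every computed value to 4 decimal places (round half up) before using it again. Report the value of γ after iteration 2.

-0.4175

Iteration 1:
  α = (7 - (-1)·2.0000 - (2)·1.0000) / (7) = 1.0000
  β = (-1 - (-2)·-2.0000 - (-1)·1.0000) / (5) = -0.8000
  γ = (-10 - (-3.3)·-2.0000 - (3)·2.0000) / (10.3) = -2.1942
Iteration 2:
  α = (7 - (-1)·-0.8000 - (2)·-2.1942) / (7) = 1.5126
  β = (-1 - (-2)·1.0000 - (-1)·-2.1942) / (5) = -0.2388
  γ = (-10 - (-3.3)·1.0000 - (3)·-0.8000) / (10.3) = -0.4175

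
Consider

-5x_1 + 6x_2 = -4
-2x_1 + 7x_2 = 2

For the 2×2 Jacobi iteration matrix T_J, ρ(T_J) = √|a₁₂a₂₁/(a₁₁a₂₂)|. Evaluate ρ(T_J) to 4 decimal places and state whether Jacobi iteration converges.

0.5855

a₁₂a₂₁/(a₁₁a₂₂) = (6)·(-2) / ((-5)·(7)) = 0.342857
ρ = √|0.342857| = √0.342857 = 0.5855
ρ < 1, so Jacobi converges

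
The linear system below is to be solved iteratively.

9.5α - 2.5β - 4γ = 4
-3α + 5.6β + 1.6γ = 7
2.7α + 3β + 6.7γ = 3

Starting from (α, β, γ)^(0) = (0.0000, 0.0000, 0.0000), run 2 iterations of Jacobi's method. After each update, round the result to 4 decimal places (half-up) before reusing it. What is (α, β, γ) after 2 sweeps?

(0.9385, 1.3476, -0.2816)

Iteration 1:
  α = (4 - (-2.5)·0.0000 - (-4)·0.0000) / (9.5) = 0.4211
  β = (7 - (-3)·0.0000 - (1.6)·0.0000) / (5.6) = 1.2500
  γ = (3 - (2.7)·0.0000 - (3)·0.0000) / (6.7) = 0.4478
Iteration 2:
  α = (4 - (-2.5)·1.2500 - (-4)·0.4478) / (9.5) = 0.9385
  β = (7 - (-3)·0.4211 - (1.6)·0.4478) / (5.6) = 1.3476
  γ = (3 - (2.7)·0.4211 - (3)·1.2500) / (6.7) = -0.2816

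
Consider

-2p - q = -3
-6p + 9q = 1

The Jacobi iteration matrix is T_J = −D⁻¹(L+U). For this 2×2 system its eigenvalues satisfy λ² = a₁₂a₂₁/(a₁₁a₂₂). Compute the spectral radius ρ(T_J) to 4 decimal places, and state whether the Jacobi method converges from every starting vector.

0.5774

a₁₂a₂₁/(a₁₁a₂₂) = (-1)·(-6) / ((-2)·(9)) = -0.333333
ρ = √|-0.333333| = √0.333333 = 0.5774
ρ < 1, so Jacobi converges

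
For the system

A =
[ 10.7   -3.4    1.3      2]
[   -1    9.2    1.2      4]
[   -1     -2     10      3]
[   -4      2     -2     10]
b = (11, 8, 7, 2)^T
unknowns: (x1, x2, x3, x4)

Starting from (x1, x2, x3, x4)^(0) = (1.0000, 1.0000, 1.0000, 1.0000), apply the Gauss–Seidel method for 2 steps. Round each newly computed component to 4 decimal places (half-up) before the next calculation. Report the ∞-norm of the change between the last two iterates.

0.1989

Iteration 1:
  x1 = (11 - (-3.4)·1.0000 - (1.3)·1.0000 - (2)·1.0000) / (10.7) = 1.0374
  x2 = (8 - (-1)·1.0374 - (1.2)·1.0000 - (4)·1.0000) / (9.2) = 0.4171
  x3 = (7 - (-1)·1.0374 - (-2)·0.4171 - (3)·1.0000) / (10) = 0.5872
  x4 = (2 - (-4)·1.0374 - (2)·0.4171 - (-2)·0.5872) / (10) = 0.6490
Iteration 2:
  x1 = (11 - (-3.4)·0.4171 - (1.3)·0.5872 - (2)·0.6490) / (10.7) = 0.9679
  x2 = (8 - (-1)·0.9679 - (1.2)·0.5872 - (4)·0.6490) / (9.2) = 0.6160
  x3 = (7 - (-1)·0.9679 - (-2)·0.6160 - (3)·0.6490) / (10) = 0.7253
  x4 = (2 - (-4)·0.9679 - (2)·0.6160 - (-2)·0.7253) / (10) = 0.6090
Change: (-0.0695, 0.1989, 0.1381, -0.0400) → max |·| = 0.1989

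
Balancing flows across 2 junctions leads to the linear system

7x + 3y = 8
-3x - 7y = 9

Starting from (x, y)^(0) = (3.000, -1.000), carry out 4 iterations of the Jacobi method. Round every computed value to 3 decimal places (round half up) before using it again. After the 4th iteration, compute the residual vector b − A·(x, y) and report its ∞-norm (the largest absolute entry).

Iteration 1:
  x = (8 - (3)·-1.000) / (7) = 1.571
  y = (9 - (-3)·3.000) / (-7) = -2.571
Iteration 2:
  x = (8 - (3)·-2.571) / (7) = 2.245
  y = (9 - (-3)·1.571) / (-7) = -1.959
Iteration 3:
  x = (8 - (3)·-1.959) / (7) = 1.982
  y = (9 - (-3)·2.245) / (-7) = -2.248
Iteration 4:
  x = (8 - (3)·-2.248) / (7) = 2.106
  y = (9 - (-3)·1.982) / (-7) = -2.135
Residual b − A·x = (-0.337, 0.373); ∞-norm = 0.373

0.373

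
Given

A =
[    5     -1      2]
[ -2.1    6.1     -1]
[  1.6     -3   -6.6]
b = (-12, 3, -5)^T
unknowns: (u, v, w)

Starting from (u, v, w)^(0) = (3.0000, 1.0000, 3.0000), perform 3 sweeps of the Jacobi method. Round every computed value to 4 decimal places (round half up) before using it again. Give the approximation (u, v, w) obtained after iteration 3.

(-2.1087, -0.4986, 0.4054)

Iteration 1:
  u = (-12 - (-1)·1.0000 - (2)·3.0000) / (5) = -3.4000
  v = (3 - (-2.1)·3.0000 - (-1)·3.0000) / (6.1) = 2.0164
  w = (-5 - (1.6)·3.0000 - (-3)·1.0000) / (-6.6) = 1.0303
Iteration 2:
  u = (-12 - (-1)·2.0164 - (2)·1.0303) / (5) = -2.4088
  v = (3 - (-2.1)·-3.4000 - (-1)·1.0303) / (6.1) = -0.5098
  w = (-5 - (1.6)·-3.4000 - (-3)·2.0164) / (-6.6) = -0.9832
Iteration 3:
  u = (-12 - (-1)·-0.5098 - (2)·-0.9832) / (5) = -2.1087
  v = (3 - (-2.1)·-2.4088 - (-1)·-0.9832) / (6.1) = -0.4986
  w = (-5 - (1.6)·-2.4088 - (-3)·-0.5098) / (-6.6) = 0.4054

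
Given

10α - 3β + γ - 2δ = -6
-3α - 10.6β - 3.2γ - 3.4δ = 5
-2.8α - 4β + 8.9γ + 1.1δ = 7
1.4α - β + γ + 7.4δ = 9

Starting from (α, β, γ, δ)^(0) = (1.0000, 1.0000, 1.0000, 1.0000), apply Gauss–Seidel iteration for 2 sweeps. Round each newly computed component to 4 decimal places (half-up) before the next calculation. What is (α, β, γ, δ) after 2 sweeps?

Iteration 1:
  α = (-6 - (-3)·1.0000 - (1)·1.0000 - (-2)·1.0000) / (10) = -0.2000
  β = (5 - (-3)·-0.2000 - (-3.2)·1.0000 - (-3.4)·1.0000) / (-10.6) = -1.0377
  γ = (7 - (-2.8)·-0.2000 - (-4)·-1.0377 - (1.1)·1.0000) / (8.9) = 0.1336
  δ = (9 - (1.4)·-0.2000 - (-1)·-1.0377 - (1)·0.1336) / (7.4) = 1.0958
Iteration 2:
  α = (-6 - (-3)·-1.0377 - (1)·0.1336 - (-2)·1.0958) / (10) = -0.7055
  β = (5 - (-3)·-0.7055 - (-3.2)·0.1336 - (-3.4)·1.0958) / (-10.6) = -0.6638
  γ = (7 - (-2.8)·-0.7055 - (-4)·-0.6638 - (1.1)·1.0958) / (8.9) = 0.1308
  δ = (9 - (1.4)·-0.7055 - (-1)·-0.6638 - (1)·0.1308) / (7.4) = 1.2423

(-0.7055, -0.6638, 0.1308, 1.2423)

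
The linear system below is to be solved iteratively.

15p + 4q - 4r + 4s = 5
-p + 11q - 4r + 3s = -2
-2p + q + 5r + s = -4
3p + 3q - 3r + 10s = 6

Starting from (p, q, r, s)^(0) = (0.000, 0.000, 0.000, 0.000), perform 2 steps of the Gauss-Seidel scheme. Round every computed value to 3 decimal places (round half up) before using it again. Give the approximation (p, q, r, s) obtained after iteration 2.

Iteration 1:
  p = (5 - (4)·0.000 - (-4)·0.000 - (4)·0.000) / (15) = 0.333
  q = (-2 - (-1)·0.333 - (-4)·0.000 - (3)·0.000) / (11) = -0.152
  r = (-4 - (-2)·0.333 - (1)·-0.152 - (1)·0.000) / (5) = -0.636
  s = (6 - (3)·0.333 - (3)·-0.152 - (-3)·-0.636) / (10) = 0.355
Iteration 2:
  p = (5 - (4)·-0.152 - (-4)·-0.636 - (4)·0.355) / (15) = 0.110
  q = (-2 - (-1)·0.110 - (-4)·-0.636 - (3)·0.355) / (11) = -0.500
  r = (-4 - (-2)·0.110 - (1)·-0.500 - (1)·0.355) / (5) = -0.727
  s = (6 - (3)·0.110 - (3)·-0.500 - (-3)·-0.727) / (10) = 0.499

(0.110, -0.500, -0.727, 0.499)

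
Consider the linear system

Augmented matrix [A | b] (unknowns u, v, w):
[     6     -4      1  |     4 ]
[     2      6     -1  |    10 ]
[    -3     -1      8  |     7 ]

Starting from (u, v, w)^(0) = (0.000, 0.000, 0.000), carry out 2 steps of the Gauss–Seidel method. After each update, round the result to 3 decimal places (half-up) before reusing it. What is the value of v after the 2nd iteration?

Iteration 1:
  u = (4 - (-4)·0.000 - (1)·0.000) / (6) = 0.667
  v = (10 - (2)·0.667 - (-1)·0.000) / (6) = 1.444
  w = (7 - (-3)·0.667 - (-1)·1.444) / (8) = 1.306
Iteration 2:
  u = (4 - (-4)·1.444 - (1)·1.306) / (6) = 1.412
  v = (10 - (2)·1.412 - (-1)·1.306) / (6) = 1.414
  w = (7 - (-3)·1.412 - (-1)·1.414) / (8) = 1.581

1.414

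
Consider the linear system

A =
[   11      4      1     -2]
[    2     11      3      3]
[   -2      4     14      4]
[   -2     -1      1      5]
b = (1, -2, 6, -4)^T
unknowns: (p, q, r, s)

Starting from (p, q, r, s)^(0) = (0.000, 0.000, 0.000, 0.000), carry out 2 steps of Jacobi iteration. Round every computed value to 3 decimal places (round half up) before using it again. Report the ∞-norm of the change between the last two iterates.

Iteration 1:
  p = (1 - (4)·0.000 - (1)·0.000 - (-2)·0.000) / (11) = 0.091
  q = (-2 - (2)·0.000 - (3)·0.000 - (3)·0.000) / (11) = -0.182
  r = (6 - (-2)·0.000 - (4)·0.000 - (4)·0.000) / (14) = 0.429
  s = (-4 - (-2)·0.000 - (-1)·0.000 - (1)·0.000) / (5) = -0.800
Iteration 2:
  p = (1 - (4)·-0.182 - (1)·0.429 - (-2)·-0.800) / (11) = -0.027
  q = (-2 - (2)·0.091 - (3)·0.429 - (3)·-0.800) / (11) = -0.097
  r = (6 - (-2)·0.091 - (4)·-0.182 - (4)·-0.800) / (14) = 0.722
  s = (-4 - (-2)·0.091 - (-1)·-0.182 - (1)·0.429) / (5) = -0.886
Change: (-0.118, 0.085, 0.293, -0.086) → max |·| = 0.293

0.293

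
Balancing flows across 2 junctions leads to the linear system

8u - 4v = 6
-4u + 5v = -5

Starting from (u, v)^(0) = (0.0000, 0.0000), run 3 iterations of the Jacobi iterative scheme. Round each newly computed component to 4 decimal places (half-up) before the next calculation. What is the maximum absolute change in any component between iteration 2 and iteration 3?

0.4000

Iteration 1:
  u = (6 - (-4)·0.0000) / (8) = 0.7500
  v = (-5 - (-4)·0.0000) / (5) = -1.0000
Iteration 2:
  u = (6 - (-4)·-1.0000) / (8) = 0.2500
  v = (-5 - (-4)·0.7500) / (5) = -0.4000
Iteration 3:
  u = (6 - (-4)·-0.4000) / (8) = 0.5500
  v = (-5 - (-4)·0.2500) / (5) = -0.8000
Change: (0.3000, -0.4000) → max |·| = 0.4000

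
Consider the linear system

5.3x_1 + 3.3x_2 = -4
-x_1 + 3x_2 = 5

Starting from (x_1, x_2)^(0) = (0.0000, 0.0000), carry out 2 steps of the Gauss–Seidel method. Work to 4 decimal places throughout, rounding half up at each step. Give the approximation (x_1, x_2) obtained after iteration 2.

Iteration 1:
  x_1 = (-4 - (3.3)·0.0000) / (5.3) = -0.7547
  x_2 = (5 - (-1)·-0.7547) / (3) = 1.4151
Iteration 2:
  x_1 = (-4 - (3.3)·1.4151) / (5.3) = -1.6358
  x_2 = (5 - (-1)·-1.6358) / (3) = 1.1214

(-1.6358, 1.1214)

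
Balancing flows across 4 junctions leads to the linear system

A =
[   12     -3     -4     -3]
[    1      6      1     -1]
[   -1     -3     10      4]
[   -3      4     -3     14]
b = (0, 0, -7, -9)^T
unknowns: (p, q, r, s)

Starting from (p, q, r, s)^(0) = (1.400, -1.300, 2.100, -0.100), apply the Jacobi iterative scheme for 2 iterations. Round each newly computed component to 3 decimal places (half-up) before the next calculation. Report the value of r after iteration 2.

-1.037

Iteration 1:
  p = (0 - (-3)·-1.300 - (-4)·2.100 - (-3)·-0.100) / (12) = 0.350
  q = (0 - (1)·1.400 - (1)·2.100 - (-1)·-0.100) / (6) = -0.600
  r = (-7 - (-1)·1.400 - (-3)·-1.300 - (4)·-0.100) / (10) = -0.910
  s = (-9 - (-3)·1.400 - (4)·-1.300 - (-3)·2.100) / (14) = 0.479
Iteration 2:
  p = (0 - (-3)·-0.600 - (-4)·-0.910 - (-3)·0.479) / (12) = -0.334
  q = (0 - (1)·0.350 - (1)·-0.910 - (-1)·0.479) / (6) = 0.173
  r = (-7 - (-1)·0.350 - (-3)·-0.600 - (4)·0.479) / (10) = -1.037
  s = (-9 - (-3)·0.350 - (4)·-0.600 - (-3)·-0.910) / (14) = -0.591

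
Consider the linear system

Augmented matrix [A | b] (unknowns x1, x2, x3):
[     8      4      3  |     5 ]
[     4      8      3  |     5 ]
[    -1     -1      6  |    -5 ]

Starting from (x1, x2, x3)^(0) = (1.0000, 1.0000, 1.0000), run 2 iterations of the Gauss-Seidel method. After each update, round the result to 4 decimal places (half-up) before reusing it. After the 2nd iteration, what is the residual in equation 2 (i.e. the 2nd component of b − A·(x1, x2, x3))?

-0.5881

Iteration 1:
  x1 = (5 - (4)·1.0000 - (3)·1.0000) / (8) = -0.2500
  x2 = (5 - (4)·-0.2500 - (3)·1.0000) / (8) = 0.3750
  x3 = (-5 - (-1)·-0.2500 - (-1)·0.3750) / (6) = -0.8125
Iteration 2:
  x1 = (5 - (4)·0.3750 - (3)·-0.8125) / (8) = 0.7422
  x2 = (5 - (4)·0.7422 - (3)·-0.8125) / (8) = 0.5586
  x3 = (-5 - (-1)·0.7422 - (-1)·0.5586) / (6) = -0.6165
Residual b − A·x = (-1.3225, -0.5881, -0.0002)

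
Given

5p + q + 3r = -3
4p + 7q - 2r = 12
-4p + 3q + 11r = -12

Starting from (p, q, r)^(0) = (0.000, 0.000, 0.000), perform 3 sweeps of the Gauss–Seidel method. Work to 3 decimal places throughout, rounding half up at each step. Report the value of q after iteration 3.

1.333

Iteration 1:
  p = (-3 - (1)·0.000 - (3)·0.000) / (5) = -0.600
  q = (12 - (4)·-0.600 - (-2)·0.000) / (7) = 2.057
  r = (-12 - (-4)·-0.600 - (3)·2.057) / (11) = -1.870
Iteration 2:
  p = (-3 - (1)·2.057 - (3)·-1.870) / (5) = 0.111
  q = (12 - (4)·0.111 - (-2)·-1.870) / (7) = 1.117
  r = (-12 - (-4)·0.111 - (3)·1.117) / (11) = -1.355
Iteration 3:
  p = (-3 - (1)·1.117 - (3)·-1.355) / (5) = -0.010
  q = (12 - (4)·-0.010 - (-2)·-1.355) / (7) = 1.333
  r = (-12 - (-4)·-0.010 - (3)·1.333) / (11) = -1.458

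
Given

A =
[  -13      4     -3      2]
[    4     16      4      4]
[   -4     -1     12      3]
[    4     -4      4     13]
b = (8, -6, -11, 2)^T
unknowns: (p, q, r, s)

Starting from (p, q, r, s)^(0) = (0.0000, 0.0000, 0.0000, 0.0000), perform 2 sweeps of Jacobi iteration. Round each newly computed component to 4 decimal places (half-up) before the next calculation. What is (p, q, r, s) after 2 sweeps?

(-0.4956, -0.0304, -1.1915, 0.5099)

Iteration 1:
  p = (8 - (4)·0.0000 - (-3)·0.0000 - (2)·0.0000) / (-13) = -0.6154
  q = (-6 - (4)·0.0000 - (4)·0.0000 - (4)·0.0000) / (16) = -0.3750
  r = (-11 - (-4)·0.0000 - (-1)·0.0000 - (3)·0.0000) / (12) = -0.9167
  s = (2 - (4)·0.0000 - (-4)·0.0000 - (4)·0.0000) / (13) = 0.1538
Iteration 2:
  p = (8 - (4)·-0.3750 - (-3)·-0.9167 - (2)·0.1538) / (-13) = -0.4956
  q = (-6 - (4)·-0.6154 - (4)·-0.9167 - (4)·0.1538) / (16) = -0.0304
  r = (-11 - (-4)·-0.6154 - (-1)·-0.3750 - (3)·0.1538) / (12) = -1.1915
  s = (2 - (4)·-0.6154 - (-4)·-0.3750 - (4)·-0.9167) / (13) = 0.5099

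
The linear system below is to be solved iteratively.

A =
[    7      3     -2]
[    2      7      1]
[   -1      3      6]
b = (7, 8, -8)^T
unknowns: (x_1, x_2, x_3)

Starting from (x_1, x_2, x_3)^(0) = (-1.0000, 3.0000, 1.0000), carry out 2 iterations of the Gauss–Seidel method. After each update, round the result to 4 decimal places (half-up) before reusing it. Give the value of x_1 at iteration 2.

Iteration 1:
  x_1 = (7 - (3)·3.0000 - (-2)·1.0000) / (7) = 0.0000
  x_2 = (8 - (2)·0.0000 - (1)·1.0000) / (7) = 1.0000
  x_3 = (-8 - (-1)·0.0000 - (3)·1.0000) / (6) = -1.8333
Iteration 2:
  x_1 = (7 - (3)·1.0000 - (-2)·-1.8333) / (7) = 0.0476
  x_2 = (8 - (2)·0.0476 - (1)·-1.8333) / (7) = 1.3912
  x_3 = (-8 - (-1)·0.0476 - (3)·1.3912) / (6) = -2.0210

0.0476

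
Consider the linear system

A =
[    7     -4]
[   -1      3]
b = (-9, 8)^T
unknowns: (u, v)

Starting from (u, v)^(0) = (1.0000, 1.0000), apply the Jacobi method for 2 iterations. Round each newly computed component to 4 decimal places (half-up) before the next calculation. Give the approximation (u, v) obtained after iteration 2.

(0.4286, 2.4286)

Iteration 1:
  u = (-9 - (-4)·1.0000) / (7) = -0.7143
  v = (8 - (-1)·1.0000) / (3) = 3.0000
Iteration 2:
  u = (-9 - (-4)·3.0000) / (7) = 0.4286
  v = (8 - (-1)·-0.7143) / (3) = 2.4286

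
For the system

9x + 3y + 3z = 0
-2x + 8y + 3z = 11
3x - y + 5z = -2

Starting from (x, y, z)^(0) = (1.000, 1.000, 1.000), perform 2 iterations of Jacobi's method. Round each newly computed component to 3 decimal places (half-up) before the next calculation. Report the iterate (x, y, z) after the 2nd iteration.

Iteration 1:
  x = (0 - (3)·1.000 - (3)·1.000) / (9) = -0.667
  y = (11 - (-2)·1.000 - (3)·1.000) / (8) = 1.250
  z = (-2 - (3)·1.000 - (-1)·1.000) / (5) = -0.800
Iteration 2:
  x = (0 - (3)·1.250 - (3)·-0.800) / (9) = -0.150
  y = (11 - (-2)·-0.667 - (3)·-0.800) / (8) = 1.508
  z = (-2 - (3)·-0.667 - (-1)·1.250) / (5) = 0.250

(-0.150, 1.508, 0.250)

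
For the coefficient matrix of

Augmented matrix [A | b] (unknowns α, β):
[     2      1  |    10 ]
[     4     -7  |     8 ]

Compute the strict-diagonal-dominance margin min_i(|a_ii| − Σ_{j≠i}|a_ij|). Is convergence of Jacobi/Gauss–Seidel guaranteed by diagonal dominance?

1

row 1: |2| − (1) = 1
row 2: |-7| − (4) = 3
minimum over rows = 1 → strictly diagonally dominant (convergence guaranteed)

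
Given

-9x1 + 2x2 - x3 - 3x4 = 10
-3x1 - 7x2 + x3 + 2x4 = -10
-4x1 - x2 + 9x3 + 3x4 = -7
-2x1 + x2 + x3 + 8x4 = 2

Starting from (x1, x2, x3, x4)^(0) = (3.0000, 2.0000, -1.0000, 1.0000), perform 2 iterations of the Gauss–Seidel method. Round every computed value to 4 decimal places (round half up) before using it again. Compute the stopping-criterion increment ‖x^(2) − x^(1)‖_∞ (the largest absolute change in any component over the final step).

0.5028

Iteration 1:
  x1 = (10 - (2)·2.0000 - (-1)·-1.0000 - (-3)·1.0000) / (-9) = -0.8889
  x2 = (-10 - (-3)·-0.8889 - (1)·-1.0000 - (2)·1.0000) / (-7) = 1.9524
  x3 = (-7 - (-4)·-0.8889 - (-1)·1.9524 - (3)·1.0000) / (9) = -1.2892
  x4 = (2 - (-2)·-0.8889 - (1)·1.9524 - (1)·-1.2892) / (8) = -0.0551
Iteration 2:
  x1 = (10 - (2)·1.9524 - (-1)·-1.2892 - (-3)·-0.0551) / (-9) = -0.5156
  x2 = (-10 - (-3)·-0.5156 - (1)·-1.2892 - (2)·-0.0551) / (-7) = 1.4496
  x3 = (-7 - (-4)·-0.5156 - (-1)·1.4496 - (3)·-0.0551) / (9) = -0.8275
  x4 = (2 - (-2)·-0.5156 - (1)·1.4496 - (1)·-0.8275) / (8) = 0.0433
Change: (0.3733, -0.5028, 0.4617, 0.0984) → max |·| = 0.5028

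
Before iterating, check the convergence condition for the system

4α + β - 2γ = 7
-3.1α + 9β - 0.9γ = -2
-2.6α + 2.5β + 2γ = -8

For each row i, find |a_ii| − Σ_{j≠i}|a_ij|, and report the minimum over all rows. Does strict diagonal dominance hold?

row 1: |4| − (1+2) = 1
row 2: |9| − (3.1+0.9) = 5
row 3: |2| − (2.6+2.5) = -3.1
minimum over rows = -3.1 → not strictly diagonally dominant

-3.1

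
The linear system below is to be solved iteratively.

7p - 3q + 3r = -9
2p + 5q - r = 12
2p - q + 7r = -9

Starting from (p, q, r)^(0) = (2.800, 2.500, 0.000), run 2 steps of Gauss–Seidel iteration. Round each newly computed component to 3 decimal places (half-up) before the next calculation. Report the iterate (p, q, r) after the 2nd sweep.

(0.152, 2.165, -1.020)

Iteration 1:
  p = (-9 - (-3)·2.500 - (3)·0.000) / (7) = -0.214
  q = (12 - (2)·-0.214 - (-1)·0.000) / (5) = 2.486
  r = (-9 - (2)·-0.214 - (-1)·2.486) / (7) = -0.869
Iteration 2:
  p = (-9 - (-3)·2.486 - (3)·-0.869) / (7) = 0.152
  q = (12 - (2)·0.152 - (-1)·-0.869) / (5) = 2.165
  r = (-9 - (2)·0.152 - (-1)·2.165) / (7) = -1.020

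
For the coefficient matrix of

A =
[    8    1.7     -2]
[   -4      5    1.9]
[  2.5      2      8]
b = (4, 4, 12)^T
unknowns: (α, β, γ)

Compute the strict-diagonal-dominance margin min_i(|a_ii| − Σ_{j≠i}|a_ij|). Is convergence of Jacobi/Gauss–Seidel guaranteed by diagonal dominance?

row 1: |8| − (1.7+2) = 4.3
row 2: |5| − (4+1.9) = -0.9
row 3: |8| − (2.5+2) = 3.5
minimum over rows = -0.9 → not strictly diagonally dominant

-0.9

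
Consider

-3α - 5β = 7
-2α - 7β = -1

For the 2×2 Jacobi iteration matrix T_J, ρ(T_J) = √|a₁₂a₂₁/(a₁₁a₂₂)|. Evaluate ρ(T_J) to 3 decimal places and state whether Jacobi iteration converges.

0.690

a₁₂a₂₁/(a₁₁a₂₂) = (-5)·(-2) / ((-3)·(-7)) = 0.476190
ρ = √|0.476190| = √0.476190 = 0.690
ρ < 1, so Jacobi converges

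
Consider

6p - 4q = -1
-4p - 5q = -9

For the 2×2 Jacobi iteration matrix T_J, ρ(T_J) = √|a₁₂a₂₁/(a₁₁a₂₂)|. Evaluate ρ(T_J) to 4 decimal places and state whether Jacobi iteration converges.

0.7303

a₁₂a₂₁/(a₁₁a₂₂) = (-4)·(-4) / ((6)·(-5)) = -0.533333
ρ = √|-0.533333| = √0.533333 = 0.7303
ρ < 1, so Jacobi converges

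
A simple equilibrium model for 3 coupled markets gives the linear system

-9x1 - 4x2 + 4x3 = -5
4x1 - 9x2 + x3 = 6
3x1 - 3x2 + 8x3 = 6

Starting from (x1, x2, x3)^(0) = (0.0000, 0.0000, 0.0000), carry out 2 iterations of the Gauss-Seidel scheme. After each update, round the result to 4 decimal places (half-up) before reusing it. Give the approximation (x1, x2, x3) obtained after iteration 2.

Iteration 1:
  x1 = (-5 - (-4)·0.0000 - (4)·0.0000) / (-9) = 0.5556
  x2 = (6 - (4)·0.5556 - (1)·0.0000) / (-9) = -0.4197
  x3 = (6 - (3)·0.5556 - (-3)·-0.4197) / (8) = 0.3843
Iteration 2:
  x1 = (-5 - (-4)·-0.4197 - (4)·0.3843) / (-9) = 0.9129
  x2 = (6 - (4)·0.9129 - (1)·0.3843) / (-9) = -0.2182
  x3 = (6 - (3)·0.9129 - (-3)·-0.2182) / (8) = 0.3258

(0.9129, -0.2182, 0.3258)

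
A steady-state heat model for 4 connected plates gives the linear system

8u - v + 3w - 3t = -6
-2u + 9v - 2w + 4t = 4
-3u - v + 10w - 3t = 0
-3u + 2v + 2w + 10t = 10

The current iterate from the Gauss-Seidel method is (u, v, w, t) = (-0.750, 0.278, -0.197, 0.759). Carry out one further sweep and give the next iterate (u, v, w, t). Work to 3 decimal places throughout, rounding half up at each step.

(-0.357, -0.016, 0.119, 0.872)

One sweep:
  u = (-6 - (-1)·0.278 - (3)·-0.197 - (-3)·0.759) / (8) = -0.357
  v = (4 - (-2)·-0.357 - (-2)·-0.197 - (4)·0.759) / (9) = -0.016
  w = (0 - (-3)·-0.357 - (-1)·-0.016 - (-3)·0.759) / (10) = 0.119
  t = (10 - (-3)·-0.357 - (2)·-0.016 - (2)·0.119) / (10) = 0.872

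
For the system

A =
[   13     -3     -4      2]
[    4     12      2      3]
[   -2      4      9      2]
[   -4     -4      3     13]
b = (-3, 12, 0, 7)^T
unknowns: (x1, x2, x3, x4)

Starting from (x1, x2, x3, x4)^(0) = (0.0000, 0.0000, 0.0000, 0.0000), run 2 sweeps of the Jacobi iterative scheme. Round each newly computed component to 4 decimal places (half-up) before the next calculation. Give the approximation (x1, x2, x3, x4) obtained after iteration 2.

(-0.0828, 0.9423, -0.6154, 0.7751)

Iteration 1:
  x1 = (-3 - (-3)·0.0000 - (-4)·0.0000 - (2)·0.0000) / (13) = -0.2308
  x2 = (12 - (4)·0.0000 - (2)·0.0000 - (3)·0.0000) / (12) = 1.0000
  x3 = (0 - (-2)·0.0000 - (4)·0.0000 - (2)·0.0000) / (9) = 0.0000
  x4 = (7 - (-4)·0.0000 - (-4)·0.0000 - (3)·0.0000) / (13) = 0.5385
Iteration 2:
  x1 = (-3 - (-3)·1.0000 - (-4)·0.0000 - (2)·0.5385) / (13) = -0.0828
  x2 = (12 - (4)·-0.2308 - (2)·0.0000 - (3)·0.5385) / (12) = 0.9423
  x3 = (0 - (-2)·-0.2308 - (4)·1.0000 - (2)·0.5385) / (9) = -0.6154
  x4 = (7 - (-4)·-0.2308 - (-4)·1.0000 - (3)·0.0000) / (13) = 0.7751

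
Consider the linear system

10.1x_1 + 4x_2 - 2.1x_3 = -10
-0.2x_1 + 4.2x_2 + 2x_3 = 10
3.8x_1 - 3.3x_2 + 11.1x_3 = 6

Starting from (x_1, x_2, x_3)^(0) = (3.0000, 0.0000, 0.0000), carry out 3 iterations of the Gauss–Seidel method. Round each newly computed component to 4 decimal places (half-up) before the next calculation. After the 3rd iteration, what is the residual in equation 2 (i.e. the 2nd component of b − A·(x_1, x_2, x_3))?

0.1910

Iteration 1:
  x_1 = (-10 - (4)·0.0000 - (-2.1)·0.0000) / (10.1) = -0.9901
  x_2 = (10 - (-0.2)·-0.9901 - (2)·0.0000) / (4.2) = 2.3338
  x_3 = (6 - (3.8)·-0.9901 - (-3.3)·2.3338) / (11.1) = 1.5733
Iteration 2:
  x_1 = (-10 - (4)·2.3338 - (-2.1)·1.5733) / (10.1) = -1.5873
  x_2 = (10 - (-0.2)·-1.5873 - (2)·1.5733) / (4.2) = 1.5562
  x_3 = (6 - (3.8)·-1.5873 - (-3.3)·1.5562) / (11.1) = 1.5466
Iteration 3:
  x_1 = (-10 - (4)·1.5562 - (-2.1)·1.5466) / (10.1) = -1.2848
  x_2 = (10 - (-0.2)·-1.2848 - (2)·1.5466) / (4.2) = 1.5833
  x_3 = (6 - (3.8)·-1.2848 - (-3.3)·1.5833) / (11.1) = 1.4511
Residual b − A·x = (-0.3094, 0.1910, -0.0001)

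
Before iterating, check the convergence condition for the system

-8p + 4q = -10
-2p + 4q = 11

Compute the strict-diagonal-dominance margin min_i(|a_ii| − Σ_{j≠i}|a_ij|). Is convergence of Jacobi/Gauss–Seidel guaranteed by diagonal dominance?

row 1: |-8| − (4) = 4
row 2: |4| − (2) = 2
minimum over rows = 2 → strictly diagonally dominant (convergence guaranteed)

2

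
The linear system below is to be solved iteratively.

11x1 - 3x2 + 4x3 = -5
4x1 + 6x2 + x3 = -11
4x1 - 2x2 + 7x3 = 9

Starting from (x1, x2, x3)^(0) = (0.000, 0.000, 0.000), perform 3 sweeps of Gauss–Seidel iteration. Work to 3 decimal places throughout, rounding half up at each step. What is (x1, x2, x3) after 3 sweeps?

(-1.384, -1.191, 1.736)

Iteration 1:
  x1 = (-5 - (-3)·0.000 - (4)·0.000) / (11) = -0.455
  x2 = (-11 - (4)·-0.455 - (1)·0.000) / (6) = -1.530
  x3 = (9 - (4)·-0.455 - (-2)·-1.530) / (7) = 1.109
Iteration 2:
  x1 = (-5 - (-3)·-1.530 - (4)·1.109) / (11) = -1.275
  x2 = (-11 - (4)·-1.275 - (1)·1.109) / (6) = -1.168
  x3 = (9 - (4)·-1.275 - (-2)·-1.168) / (7) = 1.681
Iteration 3:
  x1 = (-5 - (-3)·-1.168 - (4)·1.681) / (11) = -1.384
  x2 = (-11 - (4)·-1.384 - (1)·1.681) / (6) = -1.191
  x3 = (9 - (4)·-1.384 - (-2)·-1.191) / (7) = 1.736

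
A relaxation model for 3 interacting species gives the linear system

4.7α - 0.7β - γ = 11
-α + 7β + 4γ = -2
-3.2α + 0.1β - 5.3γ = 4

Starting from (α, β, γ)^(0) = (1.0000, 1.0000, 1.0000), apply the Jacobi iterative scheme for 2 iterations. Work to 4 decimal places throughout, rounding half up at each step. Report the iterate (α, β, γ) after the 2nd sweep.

(1.9490, 0.8658, -2.3997)

Iteration 1:
  α = (11 - (-0.7)·1.0000 - (-1)·1.0000) / (4.7) = 2.7021
  β = (-2 - (-1)·1.0000 - (4)·1.0000) / (7) = -0.7143
  γ = (4 - (-3.2)·1.0000 - (0.1)·1.0000) / (-5.3) = -1.3396
Iteration 2:
  α = (11 - (-0.7)·-0.7143 - (-1)·-1.3396) / (4.7) = 1.9490
  β = (-2 - (-1)·2.7021 - (4)·-1.3396) / (7) = 0.8658
  γ = (4 - (-3.2)·2.7021 - (0.1)·-0.7143) / (-5.3) = -2.3997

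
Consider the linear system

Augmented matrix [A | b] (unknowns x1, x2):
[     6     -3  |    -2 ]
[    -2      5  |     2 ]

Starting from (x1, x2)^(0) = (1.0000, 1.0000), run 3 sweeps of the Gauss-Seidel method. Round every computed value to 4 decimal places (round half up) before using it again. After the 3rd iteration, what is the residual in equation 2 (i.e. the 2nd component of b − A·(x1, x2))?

Iteration 1:
  x1 = (-2 - (-3)·1.0000) / (6) = 0.1667
  x2 = (2 - (-2)·0.1667) / (5) = 0.4667
Iteration 2:
  x1 = (-2 - (-3)·0.4667) / (6) = -0.1000
  x2 = (2 - (-2)·-0.1000) / (5) = 0.3600
Iteration 3:
  x1 = (-2 - (-3)·0.3600) / (6) = -0.1533
  x2 = (2 - (-2)·-0.1533) / (5) = 0.3387
Residual b − A·x = (-0.0641, -0.0001)

-0.0001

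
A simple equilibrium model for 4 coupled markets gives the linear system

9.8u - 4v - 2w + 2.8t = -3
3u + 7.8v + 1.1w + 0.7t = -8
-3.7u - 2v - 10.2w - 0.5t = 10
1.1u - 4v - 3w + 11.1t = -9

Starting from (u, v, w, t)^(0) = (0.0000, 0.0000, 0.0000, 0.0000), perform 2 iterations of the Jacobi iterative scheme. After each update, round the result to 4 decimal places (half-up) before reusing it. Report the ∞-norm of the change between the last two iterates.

Iteration 1:
  u = (-3 - (-4)·0.0000 - (-2)·0.0000 - (2.8)·0.0000) / (9.8) = -0.3061
  v = (-8 - (3)·0.0000 - (1.1)·0.0000 - (0.7)·0.0000) / (7.8) = -1.0256
  w = (10 - (-3.7)·0.0000 - (-2)·0.0000 - (-0.5)·0.0000) / (-10.2) = -0.9804
  t = (-9 - (1.1)·0.0000 - (-4)·0.0000 - (-3)·0.0000) / (11.1) = -0.8108
Iteration 2:
  u = (-3 - (-4)·-1.0256 - (-2)·-0.9804 - (2.8)·-0.8108) / (9.8) = -0.6932
  v = (-8 - (3)·-0.3061 - (1.1)·-0.9804 - (0.7)·-0.8108) / (7.8) = -0.6969
  w = (10 - (-3.7)·-0.3061 - (-2)·-1.0256 - (-0.5)·-0.8108) / (-10.2) = -0.6285
  t = (-9 - (1.1)·-0.3061 - (-4)·-1.0256 - (-3)·-0.9804) / (11.1) = -1.4150
Change: (-0.3871, 0.3287, 0.3519, -0.6042) → max |·| = 0.6042

0.6042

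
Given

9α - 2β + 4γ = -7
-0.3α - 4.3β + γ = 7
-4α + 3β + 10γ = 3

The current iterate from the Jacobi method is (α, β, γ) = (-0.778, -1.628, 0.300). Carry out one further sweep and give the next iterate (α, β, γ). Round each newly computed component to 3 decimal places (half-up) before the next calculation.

One sweep:
  α = (-7 - (-2)·-1.628 - (4)·0.300) / (9) = -1.273
  β = (7 - (-0.3)·-0.778 - (1)·0.300) / (-4.3) = -1.504
  γ = (3 - (-4)·-0.778 - (3)·-1.628) / (10) = 0.477

(-1.273, -1.504, 0.477)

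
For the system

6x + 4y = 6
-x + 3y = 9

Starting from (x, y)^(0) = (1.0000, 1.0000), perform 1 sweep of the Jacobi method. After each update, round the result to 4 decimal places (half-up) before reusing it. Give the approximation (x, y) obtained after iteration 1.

(0.3333, 3.3333)

Iteration 1:
  x = (6 - (4)·1.0000) / (6) = 0.3333
  y = (9 - (-1)·1.0000) / (3) = 3.3333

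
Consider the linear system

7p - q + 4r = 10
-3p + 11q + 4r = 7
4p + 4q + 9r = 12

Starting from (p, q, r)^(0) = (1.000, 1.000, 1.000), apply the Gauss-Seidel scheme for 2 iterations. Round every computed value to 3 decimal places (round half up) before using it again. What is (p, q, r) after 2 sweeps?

Iteration 1:
  p = (10 - (-1)·1.000 - (4)·1.000) / (7) = 1.000
  q = (7 - (-3)·1.000 - (4)·1.000) / (11) = 0.545
  r = (12 - (4)·1.000 - (4)·0.545) / (9) = 0.647
Iteration 2:
  p = (10 - (-1)·0.545 - (4)·0.647) / (7) = 1.137
  q = (7 - (-3)·1.137 - (4)·0.647) / (11) = 0.711
  r = (12 - (4)·1.137 - (4)·0.711) / (9) = 0.512

(1.137, 0.711, 0.512)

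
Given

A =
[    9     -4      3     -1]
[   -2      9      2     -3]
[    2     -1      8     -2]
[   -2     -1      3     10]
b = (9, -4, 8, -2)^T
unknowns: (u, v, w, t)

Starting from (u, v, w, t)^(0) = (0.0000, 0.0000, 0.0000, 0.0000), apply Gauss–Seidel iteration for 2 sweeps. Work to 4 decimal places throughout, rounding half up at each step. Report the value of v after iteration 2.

Iteration 1:
  u = (9 - (-4)·0.0000 - (3)·0.0000 - (-1)·0.0000) / (9) = 1.0000
  v = (-4 - (-2)·1.0000 - (2)·0.0000 - (-3)·0.0000) / (9) = -0.2222
  w = (8 - (2)·1.0000 - (-1)·-0.2222 - (-2)·0.0000) / (8) = 0.7222
  t = (-2 - (-2)·1.0000 - (-1)·-0.2222 - (3)·0.7222) / (10) = -0.2389
Iteration 2:
  u = (9 - (-4)·-0.2222 - (3)·0.7222 - (-1)·-0.2389) / (9) = 0.6340
  v = (-4 - (-2)·0.6340 - (2)·0.7222 - (-3)·-0.2389) / (9) = -0.5437
  w = (8 - (2)·0.6340 - (-1)·-0.5437 - (-2)·-0.2389) / (8) = 0.7138
  t = (-2 - (-2)·0.6340 - (-1)·-0.5437 - (3)·0.7138) / (10) = -0.3417

-0.5437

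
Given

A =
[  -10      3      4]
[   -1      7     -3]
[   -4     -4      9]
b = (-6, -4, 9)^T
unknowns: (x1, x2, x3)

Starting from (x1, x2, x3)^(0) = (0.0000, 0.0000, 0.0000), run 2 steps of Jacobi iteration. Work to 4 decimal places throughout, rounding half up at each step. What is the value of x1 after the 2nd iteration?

Iteration 1:
  x1 = (-6 - (3)·0.0000 - (4)·0.0000) / (-10) = 0.6000
  x2 = (-4 - (-1)·0.0000 - (-3)·0.0000) / (7) = -0.5714
  x3 = (9 - (-4)·0.0000 - (-4)·0.0000) / (9) = 1.0000
Iteration 2:
  x1 = (-6 - (3)·-0.5714 - (4)·1.0000) / (-10) = 0.8286
  x2 = (-4 - (-1)·0.6000 - (-3)·1.0000) / (7) = -0.0571
  x3 = (9 - (-4)·0.6000 - (-4)·-0.5714) / (9) = 1.0127

0.8286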